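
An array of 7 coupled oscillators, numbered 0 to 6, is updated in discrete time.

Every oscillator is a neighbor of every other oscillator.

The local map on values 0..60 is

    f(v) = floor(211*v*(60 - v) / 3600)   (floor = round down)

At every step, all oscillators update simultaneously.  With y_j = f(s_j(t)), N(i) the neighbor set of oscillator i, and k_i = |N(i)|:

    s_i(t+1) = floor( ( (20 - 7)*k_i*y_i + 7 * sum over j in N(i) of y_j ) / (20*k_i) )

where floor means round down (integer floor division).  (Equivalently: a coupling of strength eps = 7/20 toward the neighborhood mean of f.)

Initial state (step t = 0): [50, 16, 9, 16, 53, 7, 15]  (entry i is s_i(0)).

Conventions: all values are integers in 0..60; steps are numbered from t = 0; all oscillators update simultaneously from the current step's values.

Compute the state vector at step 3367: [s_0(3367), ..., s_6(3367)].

Simulating step by step:
t=0: [50, 16, 9, 16, 53, 7, 15]
t=1: [29, 36, 28, 36, 25, 25, 35]
t=2: [51, 50, 51, 50, 51, 51, 51]
t=3: [26, 28, 26, 28, 26, 26, 26]
t=4: [51, 51, 51, 51, 51, 51, 51]
t=5: [26, 26, 26, 26, 26, 26, 26]
t=6: [51, 51, 51, 51, 51, 51, 51]

Answer: [26, 26, 26, 26, 26, 26, 26]
Key observation: The state at step 4, [51, 51, 51, 51, 51, 51, 51], reappears at step 6: the system is in a cycle of period 2 from step 4 on.  Therefore the state at step 3367 equals the state at step 4 + ((3367 - 4) mod 2) = 5, which is [26, 26, 26, 26, 26, 26, 26].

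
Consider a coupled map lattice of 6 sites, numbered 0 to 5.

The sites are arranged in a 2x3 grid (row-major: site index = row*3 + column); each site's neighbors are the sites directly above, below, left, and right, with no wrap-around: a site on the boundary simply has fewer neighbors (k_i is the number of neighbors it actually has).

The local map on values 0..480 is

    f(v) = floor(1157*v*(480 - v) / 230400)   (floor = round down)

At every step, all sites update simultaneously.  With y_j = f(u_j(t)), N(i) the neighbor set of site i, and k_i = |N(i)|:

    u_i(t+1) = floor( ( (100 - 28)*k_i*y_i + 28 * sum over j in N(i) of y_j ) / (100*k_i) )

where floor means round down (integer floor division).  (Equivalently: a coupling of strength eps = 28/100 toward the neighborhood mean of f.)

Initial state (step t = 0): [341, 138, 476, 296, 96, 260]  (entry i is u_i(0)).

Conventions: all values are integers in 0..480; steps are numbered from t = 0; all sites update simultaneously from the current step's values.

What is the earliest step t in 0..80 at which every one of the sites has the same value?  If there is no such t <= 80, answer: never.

Simulating step by step:
t=0: [341, 138, 476, 296, 96, 260]  (not all equal)
t=1: [242, 210, 79, 255, 207, 233]  (not all equal)
t=2: [288, 272, 194, 287, 284, 269]  (not all equal)
t=3: [278, 282, 279, 278, 279, 283]  (not all equal)
t=4: [280, 280, 280, 281, 280, 279]  (not all equal)
t=5: [280, 281, 281, 280, 280, 281]  (not all equal)
t=6: [280, 280, 280, 281, 280, 280]  (not all equal)
t=7: [280, 281, 281, 280, 280, 281]  (not all equal)

Answer: never
Key observation: The state at step 5 reappears at step 7 — the system is in a cycle of period 2 from step 5 on.  No step 0..7 is synchronized, and the cycle repeats forever, so no step up to 80 (or ever) has all sites equal.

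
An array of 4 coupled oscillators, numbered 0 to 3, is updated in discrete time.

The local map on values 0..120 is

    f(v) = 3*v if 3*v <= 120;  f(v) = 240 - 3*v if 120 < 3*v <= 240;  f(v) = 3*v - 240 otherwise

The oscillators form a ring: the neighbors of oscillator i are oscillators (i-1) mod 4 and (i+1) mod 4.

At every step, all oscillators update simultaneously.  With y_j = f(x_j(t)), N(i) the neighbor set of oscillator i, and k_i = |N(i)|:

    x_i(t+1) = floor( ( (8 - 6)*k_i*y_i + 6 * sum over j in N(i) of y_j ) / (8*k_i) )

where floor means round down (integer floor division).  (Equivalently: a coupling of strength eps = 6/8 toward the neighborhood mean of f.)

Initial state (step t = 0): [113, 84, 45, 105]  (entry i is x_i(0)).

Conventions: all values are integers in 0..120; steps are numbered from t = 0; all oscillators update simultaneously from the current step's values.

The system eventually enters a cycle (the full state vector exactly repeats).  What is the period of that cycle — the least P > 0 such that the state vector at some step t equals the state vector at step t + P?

Simulating step by step:
t=0: [113, 84, 45, 105]
t=1: [57, 79, 58, 95]
t=2: [35, 51, 34, 61]
t=3: [80, 99, 79, 91]
t=4: [33, 15, 34, 9]
t=5: [51, 86, 52, 82]
t=6: [30, 68, 30, 65]
t=7: [52, 76, 52, 78]
t=8: [27, 66, 27, 64]
t=9: [54, 71, 54, 72]
t=10: [38, 65, 38, 64]
t=11: [63, 96, 63, 97]
t=12: [49, 50, 49, 51]
t=13: [89, 92, 89, 91]
t=14: [32, 29, 32, 28]
t=15: [88, 93, 88, 93]
t=16: [35, 27, 35, 27]
t=17: [87, 99, 87, 99]
t=18: [48, 30, 48, 30]
t=19: [91, 94, 91, 94]
t=20: [39, 35, 39, 35]
t=21: [108, 114, 108, 114]
t=22: [97, 88, 97, 88]
t=23: [30, 44, 30, 44]
t=24: [103, 94, 103, 94]
t=25: [48, 62, 48, 62]
t=26: [64, 85, 64, 85]
t=27: [23, 39, 23, 39]
t=28: [105, 81, 105, 81]
t=29: [21, 57, 21, 57]
t=30: [67, 64, 67, 64]
t=31: [45, 41, 45, 41]
t=32: [114, 108, 114, 108]
t=33: [88, 97, 88, 97]
t=34: [44, 30, 44, 30]
t=35: [94, 103, 94, 103]
t=36: [62, 48, 62, 48]
t=37: [85, 64, 85, 64]
t=38: [39, 23, 39, 23]
t=39: [81, 105, 81, 105]
t=40: [57, 21, 57, 21]
t=41: [64, 67, 64, 67]
t=42: [41, 45, 41, 45]
t=43: [108, 114, 108, 114]

Answer: 22
Key observation: The state at step 21, [108, 114, 108, 114], reappears at step 43 — and no state repeats earlier — so the cycle the system enters has period 22.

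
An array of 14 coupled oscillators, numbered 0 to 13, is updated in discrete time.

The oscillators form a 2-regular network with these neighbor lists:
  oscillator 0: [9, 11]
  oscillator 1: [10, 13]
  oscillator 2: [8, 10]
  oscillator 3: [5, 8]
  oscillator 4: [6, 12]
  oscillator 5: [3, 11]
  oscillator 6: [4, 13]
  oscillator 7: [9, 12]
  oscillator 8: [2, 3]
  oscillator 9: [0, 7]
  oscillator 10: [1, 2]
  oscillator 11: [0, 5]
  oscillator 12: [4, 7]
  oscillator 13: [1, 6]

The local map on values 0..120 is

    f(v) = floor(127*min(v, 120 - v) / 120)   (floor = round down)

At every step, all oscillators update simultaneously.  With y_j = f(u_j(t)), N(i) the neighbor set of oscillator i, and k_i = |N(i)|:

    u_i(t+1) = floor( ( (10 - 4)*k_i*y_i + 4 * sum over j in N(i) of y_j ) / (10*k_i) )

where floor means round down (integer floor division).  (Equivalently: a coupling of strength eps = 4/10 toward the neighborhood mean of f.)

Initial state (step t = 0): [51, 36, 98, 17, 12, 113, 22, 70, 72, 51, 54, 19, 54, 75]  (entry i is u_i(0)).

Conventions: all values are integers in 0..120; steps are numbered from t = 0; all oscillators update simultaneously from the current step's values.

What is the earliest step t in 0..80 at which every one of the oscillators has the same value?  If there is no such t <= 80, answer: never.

Simulating step by step:
t=0: [51, 36, 98, 17, 12, 113, 22, 70, 72, 51, 54, 19, 54, 75]  (not all equal)
t=1: [46, 43, 35, 21, 23, 11, 25, 53, 38, 52, 46, 24, 47, 40]  (not all equal)
t=2: [44, 45, 39, 23, 29, 16, 28, 54, 35, 53, 45, 26, 45, 39]  (not all equal)
t=3: [44, 45, 41, 25, 33, 19, 31, 54, 35, 54, 45, 28, 45, 39]  (not all equal)
t=4: [44, 45, 42, 27, 36, 23, 34, 55, 36, 54, 46, 30, 46, 40]  (not all equal)
t=5: [45, 46, 43, 29, 39, 26, 37, 55, 37, 55, 47, 32, 48, 41]  (not all equal)
t=6: [46, 47, 44, 31, 42, 28, 40, 56, 38, 55, 48, 34, 49, 43]  (not all equal)
t=7: [47, 48, 45, 33, 45, 30, 43, 57, 39, 56, 49, 36, 51, 45]  (not all equal)
t=8: [48, 49, 46, 34, 47, 33, 45, 58, 40, 57, 50, 38, 53, 47]  (not all equal)
t=9: [50, 50, 47, 36, 50, 35, 47, 59, 41, 58, 51, 40, 55, 49]  (not all equal)
t=10: [51, 52, 48, 38, 52, 38, 50, 61, 43, 59, 52, 43, 57, 50]  (not all equal)
t=11: [53, 54, 50, 41, 55, 41, 52, 61, 45, 60, 54, 45, 59, 52]  (not all equal)
t=12: [55, 56, 52, 43, 58, 43, 55, 62, 47, 61, 56, 48, 61, 55]  (not all equal)
t=13: [57, 58, 54, 45, 60, 46, 58, 61, 49, 61, 58, 50, 61, 58]  (not all equal)
t=14: [58, 61, 56, 48, 62, 48, 61, 62, 51, 61, 60, 52, 62, 61]  (not all equal)
t=15: [60, 62, 58, 50, 61, 51, 61, 61, 53, 61, 62, 55, 61, 62]  (not all equal)
t=16: [61, 61, 60, 53, 62, 53, 61, 62, 56, 62, 61, 58, 62, 61]  (not all equal)
t=17: [61, 62, 62, 56, 61, 57, 61, 61, 59, 61, 62, 60, 61, 62]  (not all equal)
t=18: [62, 61, 61, 59, 62, 60, 61, 62, 61, 62, 61, 62, 62, 61]  (not all equal)
t=19: [61, 62, 62, 62, 61, 62, 61, 61, 62, 61, 62, 61, 61, 62]  (not all equal)
t=20: [62, 61, 61, 61, 62, 61, 61, 62, 61, 62, 61, 61, 62, 61]  (not all equal)
t=21: [61, 62, 62, 62, 61, 62, 61, 61, 62, 61, 62, 61, 61, 62]  (not all equal)

Answer: never
Key observation: The state at step 19 reappears at step 21 — the system is in a cycle of period 2 from step 19 on.  No step 0..21 is synchronized, and the cycle repeats forever, so no step up to 80 (or ever) has all oscillators equal.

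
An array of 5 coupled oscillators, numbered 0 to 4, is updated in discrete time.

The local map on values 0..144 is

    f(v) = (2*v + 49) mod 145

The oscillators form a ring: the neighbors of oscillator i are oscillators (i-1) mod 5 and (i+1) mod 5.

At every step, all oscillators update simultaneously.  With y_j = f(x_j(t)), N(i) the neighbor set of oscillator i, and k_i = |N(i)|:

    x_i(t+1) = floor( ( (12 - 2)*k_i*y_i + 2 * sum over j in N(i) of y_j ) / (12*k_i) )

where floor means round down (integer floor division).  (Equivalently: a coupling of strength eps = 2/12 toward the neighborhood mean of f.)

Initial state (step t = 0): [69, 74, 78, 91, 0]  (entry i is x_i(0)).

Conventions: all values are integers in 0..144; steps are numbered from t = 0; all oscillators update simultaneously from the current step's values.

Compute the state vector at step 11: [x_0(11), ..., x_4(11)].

Simulating step by step:
t=0: [69, 74, 78, 91, 0]
t=1: [43, 51, 61, 80, 51]
t=2: [113, 18, 27, 56, 21]
t=3: [123, 90, 94, 29, 88]
t=4: [17, 78, 92, 103, 76]
t=5: [78, 64, 87, 103, 62]
t=6: [55, 38, 76, 100, 37]
t=7: [32, 110, 65, 101, 112]
t=8: [115, 115, 47, 101, 124]
t=9: [123, 134, 139, 100, 25]
t=10: [14, 26, 41, 98, 91]
t=11: [79, 101, 125, 101, 86]

Answer: [79, 101, 125, 101, 86]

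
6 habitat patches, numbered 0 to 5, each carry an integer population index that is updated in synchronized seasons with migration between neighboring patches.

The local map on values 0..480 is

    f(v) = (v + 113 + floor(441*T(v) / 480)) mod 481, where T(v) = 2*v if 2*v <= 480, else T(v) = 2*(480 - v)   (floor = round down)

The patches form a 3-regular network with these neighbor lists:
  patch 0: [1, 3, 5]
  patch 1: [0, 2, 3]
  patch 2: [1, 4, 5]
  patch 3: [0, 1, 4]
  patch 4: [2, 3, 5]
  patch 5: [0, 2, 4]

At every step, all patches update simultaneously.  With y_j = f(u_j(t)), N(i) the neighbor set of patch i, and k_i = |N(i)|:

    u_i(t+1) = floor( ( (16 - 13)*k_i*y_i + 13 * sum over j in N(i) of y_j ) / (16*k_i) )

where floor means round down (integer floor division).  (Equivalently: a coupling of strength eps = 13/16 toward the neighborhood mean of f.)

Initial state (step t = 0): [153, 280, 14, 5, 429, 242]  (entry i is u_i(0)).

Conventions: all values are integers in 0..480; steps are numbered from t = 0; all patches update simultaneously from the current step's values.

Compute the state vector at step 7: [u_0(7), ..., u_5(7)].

Answer: [285, 285, 286, 285, 286, 286]

Derivation:
t=0: [153, 280, 14, 5, 429, 242]
t=1: [206, 145, 230, 158, 188, 159]
t=2: [96, 165, 132, 129, 152, 195]
t=3: [279, 254, 95, 238, 193, 157]
t=4: [238, 318, 222, 263, 241, 242]
t=5: [288, 279, 284, 289, 292, 296]
t=6: [272, 274, 272, 273, 270, 271]
t=7: [285, 285, 286, 285, 286, 286]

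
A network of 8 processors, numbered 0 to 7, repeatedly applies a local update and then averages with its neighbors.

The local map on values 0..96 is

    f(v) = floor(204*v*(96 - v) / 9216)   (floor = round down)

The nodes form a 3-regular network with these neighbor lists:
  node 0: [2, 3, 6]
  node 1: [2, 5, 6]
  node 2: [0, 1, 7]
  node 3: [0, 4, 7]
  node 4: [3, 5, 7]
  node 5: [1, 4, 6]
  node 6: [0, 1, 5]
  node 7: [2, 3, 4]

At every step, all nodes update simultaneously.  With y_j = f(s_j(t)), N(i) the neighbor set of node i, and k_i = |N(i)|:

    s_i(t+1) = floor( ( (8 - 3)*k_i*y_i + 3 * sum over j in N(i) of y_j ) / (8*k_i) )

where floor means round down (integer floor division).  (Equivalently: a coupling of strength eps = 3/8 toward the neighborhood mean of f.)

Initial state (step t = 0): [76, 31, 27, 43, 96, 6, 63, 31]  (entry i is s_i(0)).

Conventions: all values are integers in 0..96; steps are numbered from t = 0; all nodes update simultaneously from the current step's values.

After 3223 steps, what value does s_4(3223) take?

Simulating step by step:
t=0: [76, 31, 27, 43, 96, 6, 63, 31]
t=1: [37, 39, 40, 40, 13, 18, 39, 38]
t=2: [48, 46, 48, 45, 30, 34, 46, 45]
t=3: [50, 49, 50, 49, 45, 46, 49, 49]
t=4: [50, 50, 50, 50, 50, 50, 50, 50]
t=5: [50, 50, 50, 50, 50, 50, 50, 50]

Answer: s_4(3223) = 50
Key observation: The state at step 4, [50, 50, 50, 50, 50, 50, 50, 50], reappears at step 5: the system is in a cycle of period 1 from step 4 on.  Therefore the state at step 3223 equals the state at step 4 + ((3223 - 4) mod 1) = 4, which is [50, 50, 50, 50, 50, 50, 50, 50].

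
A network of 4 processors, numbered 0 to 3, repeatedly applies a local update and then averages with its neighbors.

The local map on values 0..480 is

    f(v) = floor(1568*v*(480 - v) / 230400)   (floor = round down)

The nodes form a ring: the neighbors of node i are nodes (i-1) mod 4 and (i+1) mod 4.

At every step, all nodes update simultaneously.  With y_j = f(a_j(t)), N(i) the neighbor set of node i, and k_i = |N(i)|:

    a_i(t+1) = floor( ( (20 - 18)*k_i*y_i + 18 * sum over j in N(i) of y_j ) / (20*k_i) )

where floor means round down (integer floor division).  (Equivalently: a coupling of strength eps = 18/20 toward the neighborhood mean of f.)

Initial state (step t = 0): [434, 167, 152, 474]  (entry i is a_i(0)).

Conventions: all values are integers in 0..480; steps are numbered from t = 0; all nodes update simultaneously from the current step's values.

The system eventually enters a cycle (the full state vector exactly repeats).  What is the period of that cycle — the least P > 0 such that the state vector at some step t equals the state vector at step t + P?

Answer: 2
Key observation: The state at step 6, [391, 391, 391, 391], reappears at step 8 — and no state repeats earlier — so the cycle the system enters has period 2.

Derivation:
t=0: [434, 167, 152, 474]
t=1: [181, 248, 202, 215]
t=2: [386, 376, 388, 376]
t=3: [264, 246, 263, 246]
t=4: [390, 388, 390, 388]
t=5: [241, 238, 241, 238]
t=6: [391, 391, 391, 391]
t=7: [236, 236, 236, 236]
t=8: [391, 391, 391, 391]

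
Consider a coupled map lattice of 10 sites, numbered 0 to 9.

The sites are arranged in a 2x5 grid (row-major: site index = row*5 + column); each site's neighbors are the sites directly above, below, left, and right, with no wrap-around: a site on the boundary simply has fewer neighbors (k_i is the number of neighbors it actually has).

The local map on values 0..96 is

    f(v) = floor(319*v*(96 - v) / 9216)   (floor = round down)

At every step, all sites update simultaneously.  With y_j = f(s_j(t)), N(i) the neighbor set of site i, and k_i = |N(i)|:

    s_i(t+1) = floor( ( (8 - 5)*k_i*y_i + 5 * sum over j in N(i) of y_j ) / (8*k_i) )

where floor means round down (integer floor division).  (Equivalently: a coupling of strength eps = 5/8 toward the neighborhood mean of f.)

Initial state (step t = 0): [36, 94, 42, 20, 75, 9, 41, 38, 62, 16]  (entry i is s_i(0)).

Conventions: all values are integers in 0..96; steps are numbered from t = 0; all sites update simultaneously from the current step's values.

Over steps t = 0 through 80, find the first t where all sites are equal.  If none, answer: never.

Answer: 8
Key observation: Synchronization is absorbing here: once all sites are equal they stay equal, and step 8 is the first all-equal step.

Derivation:
t=0: [36, 94, 42, 20, 75, 9, 41, 38, 62, 16]  (not all equal)
t=1: [38, 50, 57, 62, 50, 57, 51, 76, 62, 55]  (not all equal)
t=2: [76, 77, 70, 74, 76, 76, 72, 66, 69, 76]  (not all equal)
t=3: [51, 54, 59, 58, 53, 54, 57, 64, 60, 55]  (not all equal)
t=4: [78, 77, 74, 75, 77, 77, 75, 73, 74, 76]  (not all equal)
t=5: [49, 51, 54, 54, 51, 50, 53, 56, 55, 52]  (not all equal)
t=6: [79, 78, 78, 78, 78, 78, 78, 77, 78, 78]  (not all equal)
t=7: [47, 47, 48, 48, 48, 47, 48, 48, 48, 48]  (not all equal)
t=8: [79, 79, 79, 79, 79, 79, 79, 79, 79, 79]  (all equal)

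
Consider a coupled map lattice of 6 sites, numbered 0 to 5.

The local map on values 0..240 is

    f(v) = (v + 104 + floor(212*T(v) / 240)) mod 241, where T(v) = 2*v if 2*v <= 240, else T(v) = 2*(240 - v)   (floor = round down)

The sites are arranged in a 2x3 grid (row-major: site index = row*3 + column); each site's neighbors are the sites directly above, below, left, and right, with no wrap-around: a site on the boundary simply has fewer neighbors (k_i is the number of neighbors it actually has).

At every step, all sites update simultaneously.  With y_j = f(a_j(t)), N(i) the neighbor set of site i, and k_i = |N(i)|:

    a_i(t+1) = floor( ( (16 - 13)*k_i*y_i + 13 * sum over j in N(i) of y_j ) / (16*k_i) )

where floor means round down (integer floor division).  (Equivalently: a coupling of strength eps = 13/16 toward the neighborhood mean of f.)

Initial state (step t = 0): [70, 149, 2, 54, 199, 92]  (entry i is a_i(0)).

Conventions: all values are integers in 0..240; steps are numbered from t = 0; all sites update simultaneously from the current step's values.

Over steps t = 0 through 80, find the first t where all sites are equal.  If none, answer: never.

Simulating step by step:
t=0: [70, 149, 2, 54, 199, 92]  (not all equal)
t=1: [85, 113, 137, 79, 106, 120]  (not all equal)
t=2: [122, 150, 184, 118, 151, 173]  (not all equal)
t=3: [182, 170, 159, 183, 171, 157]  (not all equal)
t=4: [150, 155, 161, 150, 155, 161]  (not all equal)
t=5: [170, 167, 165, 170, 167, 165]  (not all equal)
t=6: [156, 158, 159, 156, 158, 159]  (not all equal)
t=7: [166, 165, 165, 166, 165, 165]  (not all equal)
t=8: [159, 159, 160, 159, 159, 160]  (not all equal)
t=9: [165, 164, 164, 165, 164, 164]  (not all equal)
t=10: [160, 160, 161, 160, 160, 161]  (not all equal)
t=11: [164, 163, 163, 164, 163, 163]  (not all equal)
t=12: [161, 161, 162, 161, 161, 162]  (not all equal)
t=13: [163, 162, 162, 163, 162, 162]  (not all equal)
t=14: [162, 162, 162, 162, 162, 162]  (all equal)

Answer: 14
Key observation: Synchronization is absorbing here: once all sites are equal they stay equal, and step 14 is the first all-equal step.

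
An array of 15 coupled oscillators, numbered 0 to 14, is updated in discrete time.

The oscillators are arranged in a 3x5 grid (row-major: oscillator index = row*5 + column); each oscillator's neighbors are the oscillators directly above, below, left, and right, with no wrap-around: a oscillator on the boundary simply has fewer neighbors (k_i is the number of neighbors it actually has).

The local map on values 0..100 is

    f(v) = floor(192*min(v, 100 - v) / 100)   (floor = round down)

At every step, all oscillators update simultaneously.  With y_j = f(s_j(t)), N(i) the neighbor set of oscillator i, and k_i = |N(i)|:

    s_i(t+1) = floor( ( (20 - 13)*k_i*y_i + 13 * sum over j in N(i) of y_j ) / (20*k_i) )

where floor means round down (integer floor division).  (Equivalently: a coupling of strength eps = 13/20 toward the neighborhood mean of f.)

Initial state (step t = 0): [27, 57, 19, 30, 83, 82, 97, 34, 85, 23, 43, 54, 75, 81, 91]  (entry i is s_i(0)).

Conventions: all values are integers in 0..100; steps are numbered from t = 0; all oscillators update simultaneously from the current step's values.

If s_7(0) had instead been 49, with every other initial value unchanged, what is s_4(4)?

Simulating step by step:
t=0: [27, 57, 19, 30, 83, 82, 97, 49, 85, 23, 43, 54, 75, 81, 91]
t=1: [55, 48, 63, 40, 44, 41, 50, 51, 47, 32, 68, 60, 64, 32, 31]
t=2: [85, 87, 81, 79, 73, 79, 88, 85, 78, 71, 71, 75, 74, 68, 60]
t=3: [30, 27, 32, 41, 48, 36, 30, 34, 44, 55, 47, 44, 46, 57, 64]
t=4: [58, 55, 63, 78, 85, 68, 63, 69, 79, 83, 81, 80, 80, 80, 78]

Answer: s_4(4) = 85
Key observation: This trace re-runs the system from the modified initial state.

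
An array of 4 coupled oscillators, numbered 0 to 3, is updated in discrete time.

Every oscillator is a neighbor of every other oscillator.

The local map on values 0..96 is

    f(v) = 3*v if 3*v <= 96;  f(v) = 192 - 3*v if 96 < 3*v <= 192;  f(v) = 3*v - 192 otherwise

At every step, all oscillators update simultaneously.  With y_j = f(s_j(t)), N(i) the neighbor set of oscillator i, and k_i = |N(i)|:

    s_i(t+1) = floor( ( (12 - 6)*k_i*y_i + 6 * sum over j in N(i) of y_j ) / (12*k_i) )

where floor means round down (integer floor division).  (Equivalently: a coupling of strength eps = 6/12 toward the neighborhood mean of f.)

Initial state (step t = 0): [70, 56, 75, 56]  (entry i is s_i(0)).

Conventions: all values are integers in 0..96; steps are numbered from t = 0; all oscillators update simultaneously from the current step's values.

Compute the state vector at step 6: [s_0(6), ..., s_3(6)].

Simulating step by step:
t=0: [70, 56, 75, 56]
t=1: [22, 24, 27, 24]
t=2: [70, 72, 75, 72]
t=3: [22, 24, 27, 24]
t=4: [70, 72, 75, 72]
t=5: [22, 24, 27, 24]
t=6: [70, 72, 75, 72]

Answer: [70, 72, 75, 72]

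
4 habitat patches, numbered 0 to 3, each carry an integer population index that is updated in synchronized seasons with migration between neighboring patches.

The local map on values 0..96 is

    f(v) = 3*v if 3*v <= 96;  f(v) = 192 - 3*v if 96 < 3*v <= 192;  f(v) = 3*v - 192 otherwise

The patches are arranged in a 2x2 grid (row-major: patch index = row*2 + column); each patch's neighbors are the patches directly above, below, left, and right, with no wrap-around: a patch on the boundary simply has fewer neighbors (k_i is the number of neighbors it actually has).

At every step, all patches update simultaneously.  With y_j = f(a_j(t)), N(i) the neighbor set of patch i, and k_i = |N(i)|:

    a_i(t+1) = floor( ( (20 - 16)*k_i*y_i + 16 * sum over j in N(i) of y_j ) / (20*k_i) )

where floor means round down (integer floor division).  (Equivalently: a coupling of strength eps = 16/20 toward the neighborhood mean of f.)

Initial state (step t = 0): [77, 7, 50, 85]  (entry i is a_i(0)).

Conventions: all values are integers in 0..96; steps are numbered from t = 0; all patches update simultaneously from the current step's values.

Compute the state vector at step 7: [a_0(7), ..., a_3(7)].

Answer: [52, 55, 55, 52]

Derivation:
t=0: [77, 7, 50, 85]
t=1: [33, 45, 49, 37]
t=2: [59, 81, 78, 57]
t=3: [40, 24, 22, 41]
t=4: [69, 70, 69, 69]
t=5: [16, 15, 15, 16]
t=6: [45, 47, 47, 45]
t=7: [52, 55, 55, 52]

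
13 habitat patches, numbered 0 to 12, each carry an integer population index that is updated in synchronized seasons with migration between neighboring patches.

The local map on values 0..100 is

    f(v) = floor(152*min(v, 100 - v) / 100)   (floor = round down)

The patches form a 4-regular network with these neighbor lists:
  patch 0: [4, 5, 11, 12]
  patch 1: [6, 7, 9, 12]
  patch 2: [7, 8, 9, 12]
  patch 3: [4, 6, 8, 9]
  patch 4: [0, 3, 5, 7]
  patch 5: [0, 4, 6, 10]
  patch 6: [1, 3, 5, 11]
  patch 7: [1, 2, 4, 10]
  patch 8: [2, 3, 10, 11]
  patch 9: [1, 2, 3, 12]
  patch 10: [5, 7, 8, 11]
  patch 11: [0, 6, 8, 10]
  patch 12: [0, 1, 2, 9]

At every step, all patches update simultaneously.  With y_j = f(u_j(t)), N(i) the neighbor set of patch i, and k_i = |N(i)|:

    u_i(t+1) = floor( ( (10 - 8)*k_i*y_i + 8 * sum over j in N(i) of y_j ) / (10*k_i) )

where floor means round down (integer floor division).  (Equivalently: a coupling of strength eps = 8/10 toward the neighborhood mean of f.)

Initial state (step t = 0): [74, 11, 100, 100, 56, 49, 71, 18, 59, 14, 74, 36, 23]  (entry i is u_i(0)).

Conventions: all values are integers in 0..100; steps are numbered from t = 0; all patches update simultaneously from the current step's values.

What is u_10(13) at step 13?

Answer: u_10(13) = 66

Derivation:
t=0: [74, 11, 100, 100, 56, 49, 71, 18, 59, 14, 74, 36, 23]
t=1: [53, 28, 28, 38, 41, 52, 37, 29, 31, 14, 51, 47, 22]
t=2: [61, 39, 37, 48, 61, 67, 59, 52, 58, 39, 61, 63, 41]
t=3: [57, 62, 62, 63, 62, 57, 59, 61, 61, 61, 60, 59, 59]
t=4: [62, 59, 59, 58, 60, 61, 60, 58, 58, 58, 61, 61, 60]
t=5: [59, 61, 62, 61, 60, 59, 60, 61, 61, 62, 60, 59, 60]
t=6: [61, 59, 58, 59, 60, 60, 60, 59, 59, 58, 60, 60, 59]
t=7: [60, 61, 62, 61, 60, 59, 60, 61, 61, 62, 60, 60, 61]
t=8: [60, 58, 58, 59, 60, 60, 60, 59, 59, 58, 60, 59, 58]
t=9: [61, 62, 62, 61, 60, 60, 61, 61, 61, 62, 61, 60, 62]
t=10: [59, 57, 57, 58, 59, 59, 59, 58, 58, 57, 59, 59, 57]
t=11: [62, 64, 64, 63, 62, 62, 62, 63, 63, 64, 62, 62, 64]
t=12: [56, 55, 54, 56, 56, 57, 56, 55, 56, 54, 56, 56, 54]
t=13: [66, 68, 68, 66, 66, 65, 66, 67, 66, 68, 66, 66, 68]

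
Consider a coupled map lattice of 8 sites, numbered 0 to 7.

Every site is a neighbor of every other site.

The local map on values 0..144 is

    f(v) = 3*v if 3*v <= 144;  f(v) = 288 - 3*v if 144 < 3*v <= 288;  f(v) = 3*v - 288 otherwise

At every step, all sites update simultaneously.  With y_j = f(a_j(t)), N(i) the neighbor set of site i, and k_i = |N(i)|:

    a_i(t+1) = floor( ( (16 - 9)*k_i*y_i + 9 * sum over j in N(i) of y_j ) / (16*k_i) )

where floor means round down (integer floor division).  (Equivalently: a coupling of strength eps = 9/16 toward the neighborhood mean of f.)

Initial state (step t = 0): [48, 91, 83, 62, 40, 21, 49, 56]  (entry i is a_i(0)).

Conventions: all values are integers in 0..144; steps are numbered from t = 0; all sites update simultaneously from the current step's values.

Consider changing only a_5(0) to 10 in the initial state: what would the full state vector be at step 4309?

Simulating step by step:
t=0: [48, 91, 83, 62, 40, 10, 49, 56]
t=1: [108, 62, 71, 93, 99, 67, 107, 99]
t=2: [41, 65, 55, 32, 32, 60, 40, 32]
t=3: [112, 101, 112, 102, 102, 107, 111, 102]
t=4: [36, 24, 36, 25, 25, 31, 35, 25]
t=5: [95, 82, 95, 83, 83, 90, 94, 83]
t=6: [16, 30, 16, 29, 29, 21, 17, 29]
t=7: [62, 77, 62, 76, 76, 67, 63, 76]
t=8: [86, 70, 86, 71, 71, 81, 85, 71]
t=9: [46, 63, 46, 62, 62, 51, 47, 62]
t=10: [126, 112, 126, 113, 113, 125, 127, 113]
t=11: [77, 62, 77, 63, 63, 76, 78, 63]
t=12: [70, 86, 70, 85, 85, 71, 69, 85]
t=13: [63, 46, 63, 47, 47, 62, 64, 47]
t=14: [112, 126, 112, 127, 127, 113, 111, 127]
t=15: [62, 77, 62, 78, 78, 63, 61, 78]
t=16: [86, 70, 86, 69, 69, 85, 87, 69]
t=17: [46, 63, 46, 64, 64, 47, 45, 64]
t=18: [124, 110, 124, 109, 109, 125, 123, 109]
t=19: [69, 54, 69, 53, 53, 70, 68, 53]
t=20: [96, 112, 96, 113, 113, 95, 97, 113]
t=21: [16, 33, 16, 34, 34, 17, 17, 34]
t=22: [65, 83, 65, 84, 84, 66, 66, 84]
t=23: [74, 55, 74, 54, 54, 73, 73, 54]
t=24: [85, 105, 85, 106, 106, 86, 86, 106]
t=25: [31, 29, 31, 30, 30, 30, 30, 30]
t=26: [91, 89, 91, 90, 90, 90, 90, 90]
t=27: [16, 18, 16, 17, 17, 17, 17, 17]
t=28: [49, 51, 49, 50, 50, 50, 50, 50]
t=29: [139, 137, 139, 138, 138, 138, 138, 138]
t=30: [127, 125, 127, 126, 126, 126, 126, 126]
t=31: [91, 89, 91, 90, 90, 90, 90, 90]

Answer: [139, 137, 139, 138, 138, 138, 138, 138]
Key observation: The state at step 26, [91, 89, 91, 90, 90, 90, 90, 90], reappears at step 31: the system is in a cycle of period 5 from step 26 on.  Therefore the state at step 4309 equals the state at step 26 + ((4309 - 26) mod 5) = 29, which is [139, 137, 139, 138, 138, 138, 138, 138].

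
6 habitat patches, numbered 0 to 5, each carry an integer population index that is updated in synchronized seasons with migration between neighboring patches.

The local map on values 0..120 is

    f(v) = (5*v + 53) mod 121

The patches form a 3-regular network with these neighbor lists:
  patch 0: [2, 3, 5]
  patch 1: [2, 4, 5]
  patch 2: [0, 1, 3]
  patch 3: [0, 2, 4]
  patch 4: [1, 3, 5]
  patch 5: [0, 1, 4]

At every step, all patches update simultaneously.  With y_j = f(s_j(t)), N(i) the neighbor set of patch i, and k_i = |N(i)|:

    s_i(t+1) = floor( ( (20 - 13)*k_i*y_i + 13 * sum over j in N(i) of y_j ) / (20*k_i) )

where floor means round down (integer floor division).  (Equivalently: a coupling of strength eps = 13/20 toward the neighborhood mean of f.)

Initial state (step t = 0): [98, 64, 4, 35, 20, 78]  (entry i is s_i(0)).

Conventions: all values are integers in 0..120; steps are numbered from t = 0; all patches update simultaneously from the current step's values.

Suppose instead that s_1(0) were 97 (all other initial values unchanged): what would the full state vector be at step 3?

Answer: [41, 56, 34, 47, 65, 61]
Key observation: This trace re-runs the system from the modified initial state.

Derivation:
t=0: [98, 97, 4, 35, 20, 78]
t=1: [76, 58, 73, 72, 63, 59]
t=2: [70, 71, 67, 45, 57, 75]
t=3: [41, 56, 34, 47, 65, 61]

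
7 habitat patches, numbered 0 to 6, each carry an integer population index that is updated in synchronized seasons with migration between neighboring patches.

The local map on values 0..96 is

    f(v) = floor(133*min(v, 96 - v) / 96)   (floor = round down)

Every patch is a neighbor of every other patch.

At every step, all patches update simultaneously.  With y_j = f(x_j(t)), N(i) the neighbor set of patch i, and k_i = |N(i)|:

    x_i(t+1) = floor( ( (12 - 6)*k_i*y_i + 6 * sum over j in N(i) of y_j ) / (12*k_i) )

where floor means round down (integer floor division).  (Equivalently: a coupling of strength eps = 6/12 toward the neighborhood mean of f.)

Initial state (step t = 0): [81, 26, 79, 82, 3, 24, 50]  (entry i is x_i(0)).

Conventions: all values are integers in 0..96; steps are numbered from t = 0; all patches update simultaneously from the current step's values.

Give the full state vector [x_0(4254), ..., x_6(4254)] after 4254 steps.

Simulating step by step:
t=0: [81, 26, 79, 82, 3, 24, 50]
t=1: [24, 31, 26, 24, 18, 30, 42]
t=2: [36, 39, 37, 36, 32, 39, 46]
t=3: [50, 52, 51, 50, 48, 52, 56]
t=4: [62, 60, 61, 62, 63, 60, 58]
t=5: [47, 48, 48, 47, 46, 48, 49]
t=6: [65, 65, 65, 65, 64, 65, 65]
t=7: [42, 42, 42, 42, 43, 42, 42]
t=8: [58, 58, 58, 58, 58, 58, 58]
t=9: [52, 52, 52, 52, 52, 52, 52]
t=10: [60, 60, 60, 60, 60, 60, 60]
t=11: [49, 49, 49, 49, 49, 49, 49]
t=12: [65, 65, 65, 65, 65, 65, 65]
t=13: [42, 42, 42, 42, 42, 42, 42]
t=14: [58, 58, 58, 58, 58, 58, 58]

Answer: [65, 65, 65, 65, 65, 65, 65]
Key observation: The state at step 8, [58, 58, 58, 58, 58, 58, 58], reappears at step 14: the system is in a cycle of period 6 from step 8 on.  Therefore the state at step 4254 equals the state at step 8 + ((4254 - 8) mod 6) = 12, which is [65, 65, 65, 65, 65, 65, 65].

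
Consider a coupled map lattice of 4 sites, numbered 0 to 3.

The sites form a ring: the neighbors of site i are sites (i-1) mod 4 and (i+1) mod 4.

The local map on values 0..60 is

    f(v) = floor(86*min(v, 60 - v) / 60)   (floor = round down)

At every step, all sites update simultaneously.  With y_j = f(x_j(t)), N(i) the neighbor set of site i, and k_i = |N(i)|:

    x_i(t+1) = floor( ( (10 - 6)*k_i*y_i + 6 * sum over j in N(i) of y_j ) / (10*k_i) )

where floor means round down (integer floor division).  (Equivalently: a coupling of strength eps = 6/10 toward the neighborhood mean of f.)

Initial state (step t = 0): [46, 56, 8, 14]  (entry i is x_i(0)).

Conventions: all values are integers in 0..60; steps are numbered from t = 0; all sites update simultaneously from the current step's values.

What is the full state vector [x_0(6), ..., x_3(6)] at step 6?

Answer: [36, 34, 34, 36]

Derivation:
t=0: [46, 56, 8, 14]
t=1: [15, 11, 11, 17]
t=2: [20, 16, 17, 20]
t=3: [26, 24, 24, 26]
t=4: [36, 34, 34, 36]
t=5: [34, 36, 36, 34]
t=6: [36, 34, 34, 36]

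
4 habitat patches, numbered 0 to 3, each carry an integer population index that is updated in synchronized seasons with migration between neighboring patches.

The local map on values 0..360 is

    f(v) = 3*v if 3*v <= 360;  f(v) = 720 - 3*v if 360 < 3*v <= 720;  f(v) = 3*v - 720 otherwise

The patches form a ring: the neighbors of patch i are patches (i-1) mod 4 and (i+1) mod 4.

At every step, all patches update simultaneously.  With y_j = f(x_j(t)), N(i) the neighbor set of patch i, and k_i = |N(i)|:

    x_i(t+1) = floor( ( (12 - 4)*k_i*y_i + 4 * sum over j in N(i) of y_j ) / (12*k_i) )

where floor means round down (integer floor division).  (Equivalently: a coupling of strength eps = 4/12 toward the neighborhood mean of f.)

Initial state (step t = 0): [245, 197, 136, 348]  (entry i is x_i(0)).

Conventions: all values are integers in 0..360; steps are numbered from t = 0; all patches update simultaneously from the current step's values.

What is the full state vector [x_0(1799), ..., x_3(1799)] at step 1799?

Simulating step by step:
t=0: [245, 197, 136, 348]
t=1: [85, 140, 283, 270]
t=2: [235, 264, 151, 124]
t=3: [80, 95, 248, 279]
t=4: [227, 234, 83, 122]
t=5: [88, 60, 228, 284]
t=6: [228, 170, 76, 138]
t=7: [110, 184, 238, 248]
t=8: [252, 168, 36, 72]
t=9: [96, 168, 144, 168]
t=10: [264, 240, 264, 240]
t=11: [48, 24, 48, 24]
t=12: [120, 96, 120, 96]
t=13: [336, 312, 336, 312]
t=14: [264, 240, 264, 240]

Answer: [48, 24, 48, 24]
Key observation: The state at step 10, [264, 240, 264, 240], reappears at step 14: the system is in a cycle of period 4 from step 10 on.  Therefore the state at step 1799 equals the state at step 10 + ((1799 - 10) mod 4) = 11, which is [48, 24, 48, 24].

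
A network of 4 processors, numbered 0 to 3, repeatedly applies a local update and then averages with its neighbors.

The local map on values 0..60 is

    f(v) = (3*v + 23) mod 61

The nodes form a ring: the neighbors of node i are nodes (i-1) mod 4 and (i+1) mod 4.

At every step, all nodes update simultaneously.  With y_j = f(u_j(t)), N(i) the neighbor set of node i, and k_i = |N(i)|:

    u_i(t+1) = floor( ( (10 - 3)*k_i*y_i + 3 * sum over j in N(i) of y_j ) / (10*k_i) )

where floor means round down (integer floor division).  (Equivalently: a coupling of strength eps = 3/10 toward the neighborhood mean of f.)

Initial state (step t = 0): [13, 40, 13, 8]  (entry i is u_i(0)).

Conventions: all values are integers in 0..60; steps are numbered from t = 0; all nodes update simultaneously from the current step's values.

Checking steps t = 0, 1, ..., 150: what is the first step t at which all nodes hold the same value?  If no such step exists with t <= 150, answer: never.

Answer: 9
Key observation: Synchronization is absorbing here: once all nodes are equal they stay equal, and step 9 is the first all-equal step.

Derivation:
t=0: [13, 40, 13, 8]  (not all equal)
t=1: [10, 15, 10, 33]  (not all equal)
t=2: [38, 20, 38, 15]  (not all equal)
t=3: [14, 19, 14, 9]  (not all equal)
t=4: [13, 14, 13, 36]  (not all equal)
t=5: [2, 3, 2, 6]  (not all equal)
t=6: [31, 31, 31, 37]  (not all equal)
t=7: [48, 55, 48, 24]  (not all equal)
t=8: [37, 17, 37, 37]  (not all equal)
t=9: [12, 12, 12, 12]  (all equal)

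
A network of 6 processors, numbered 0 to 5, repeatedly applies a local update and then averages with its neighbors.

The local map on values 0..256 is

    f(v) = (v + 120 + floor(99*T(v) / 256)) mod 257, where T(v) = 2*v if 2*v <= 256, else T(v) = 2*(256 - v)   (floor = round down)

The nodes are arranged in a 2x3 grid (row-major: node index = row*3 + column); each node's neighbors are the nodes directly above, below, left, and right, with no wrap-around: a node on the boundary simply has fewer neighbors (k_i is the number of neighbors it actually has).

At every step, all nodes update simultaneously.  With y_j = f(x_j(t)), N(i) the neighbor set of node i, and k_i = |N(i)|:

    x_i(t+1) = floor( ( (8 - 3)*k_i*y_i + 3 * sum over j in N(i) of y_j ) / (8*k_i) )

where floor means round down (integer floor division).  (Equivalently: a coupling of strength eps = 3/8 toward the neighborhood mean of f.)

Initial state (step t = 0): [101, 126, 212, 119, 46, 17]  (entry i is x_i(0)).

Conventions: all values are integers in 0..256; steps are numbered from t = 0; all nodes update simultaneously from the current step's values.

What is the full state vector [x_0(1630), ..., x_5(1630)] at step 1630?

Simulating step by step:
t=0: [101, 126, 212, 119, 46, 17]
t=1: [56, 97, 112, 91, 164, 151]
t=2: [147, 69, 62, 74, 80, 89]
t=3: [151, 192, 192, 175, 66, 56]
t=4: [97, 119, 125, 124, 201, 200]
t=5: [51, 74, 86, 77, 99, 101]
t=6: [226, 189, 64, 206, 92, 36]
t=7: [109, 110, 199, 92, 65, 162]
t=8: [50, 85, 95, 70, 169, 124]
t=9: [178, 50, 37, 210, 104, 75]
t=10: [122, 171, 202, 95, 100, 201]
t=11: [73, 90, 104, 41, 54, 93]
t=12: [195, 77, 38, 207, 164, 66]
t=13: [133, 208, 209, 104, 136, 201]
t=14: [85, 103, 107, 63, 89, 103]
t=15: [59, 38, 49, 150, 52, 41]
t=16: [192, 197, 199, 140, 191, 198]
t=17: [101, 104, 105, 96, 102, 105]
t=18: [41, 46, 48, 36, 43, 47]
t=19: [192, 199, 203, 187, 195, 202]
t=20: [104, 105, 106, 103, 105, 105]
t=21: [47, 48, 49, 46, 48, 49]
t=22: [203, 204, 205, 202, 204, 205]
t=23: [106, 106, 107, 106, 106, 107]
t=24: [50, 50, 51, 50, 50, 51]
t=25: [208, 208, 209, 208, 208, 209]
t=26: [108, 108, 108, 108, 108, 108]
t=27: [54, 54, 54, 54, 54, 54]
t=28: [215, 215, 215, 215, 215, 215]
t=29: [109, 109, 109, 109, 109, 109]
t=30: [56, 56, 56, 56, 56, 56]
t=31: [219, 219, 219, 219, 219, 219]
t=32: [110, 110, 110, 110, 110, 110]
t=33: [58, 58, 58, 58, 58, 58]
t=34: [222, 222, 222, 222, 222, 222]
t=35: [111, 111, 111, 111, 111, 111]
t=36: [59, 59, 59, 59, 59, 59]
t=37: [224, 224, 224, 224, 224, 224]
t=38: [111, 111, 111, 111, 111, 111]

Answer: [224, 224, 224, 224, 224, 224]
Key observation: The state at step 35, [111, 111, 111, 111, 111, 111], reappears at step 38: the system is in a cycle of period 3 from step 35 on.  Therefore the state at step 1630 equals the state at step 35 + ((1630 - 35) mod 3) = 37, which is [224, 224, 224, 224, 224, 224].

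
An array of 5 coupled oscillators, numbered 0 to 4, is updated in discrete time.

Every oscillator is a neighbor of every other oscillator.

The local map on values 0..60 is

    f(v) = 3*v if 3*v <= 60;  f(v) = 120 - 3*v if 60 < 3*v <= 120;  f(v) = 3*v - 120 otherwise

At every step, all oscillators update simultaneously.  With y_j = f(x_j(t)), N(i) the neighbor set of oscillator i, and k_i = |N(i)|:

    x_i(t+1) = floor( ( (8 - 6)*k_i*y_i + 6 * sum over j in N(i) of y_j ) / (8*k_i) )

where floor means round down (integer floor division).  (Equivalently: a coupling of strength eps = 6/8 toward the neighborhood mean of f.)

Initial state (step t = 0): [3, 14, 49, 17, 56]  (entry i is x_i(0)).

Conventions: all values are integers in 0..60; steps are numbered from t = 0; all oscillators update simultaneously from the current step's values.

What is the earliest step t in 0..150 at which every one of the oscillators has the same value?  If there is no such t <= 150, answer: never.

Simulating step by step:
t=0: [3, 14, 49, 17, 56]  (not all equal)
t=1: [33, 35, 34, 36, 36]  (not all equal)
t=2: [15, 15, 15, 15, 15]  (all equal)

Answer: 2
Key observation: Synchronization is absorbing here: once all oscillators are equal they stay equal, and step 2 is the first all-equal step.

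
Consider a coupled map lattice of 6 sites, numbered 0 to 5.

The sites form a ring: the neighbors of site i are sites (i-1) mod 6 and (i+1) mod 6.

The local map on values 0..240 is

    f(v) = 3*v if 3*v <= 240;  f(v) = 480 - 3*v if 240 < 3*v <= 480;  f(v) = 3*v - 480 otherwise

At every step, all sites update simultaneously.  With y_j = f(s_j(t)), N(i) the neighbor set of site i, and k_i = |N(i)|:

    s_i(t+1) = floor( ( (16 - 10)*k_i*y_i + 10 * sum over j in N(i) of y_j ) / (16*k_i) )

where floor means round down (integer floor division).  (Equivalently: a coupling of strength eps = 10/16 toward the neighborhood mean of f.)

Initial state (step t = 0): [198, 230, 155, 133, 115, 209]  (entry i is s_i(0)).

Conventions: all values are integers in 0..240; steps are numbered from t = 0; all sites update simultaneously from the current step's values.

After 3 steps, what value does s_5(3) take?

Answer: s_5(3) = 165

Derivation:
t=0: [198, 230, 155, 133, 115, 209]
t=1: [154, 119, 96, 77, 121, 132]
t=2: [71, 111, 182, 183, 142, 73]
t=3: [194, 142, 92, 63, 110, 165]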